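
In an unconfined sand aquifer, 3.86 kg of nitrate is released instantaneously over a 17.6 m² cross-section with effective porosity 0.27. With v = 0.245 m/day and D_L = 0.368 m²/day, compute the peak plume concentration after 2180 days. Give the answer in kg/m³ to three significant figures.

0.00809 kg/m³

The peak of an instantaneous 1D plume sits at x = vt; there the Gaussian factor is 1 and C_max = M/(n_e·A·√(4πDt)), where n_e·A is the pore area the mass is dissolved in.
√(4πDt) = √(4π × 0.368 × 2180) = 100.4 m, so C_max = 3.86/(0.27 × 17.6 × 100.4) = 0.00809 kg/m³.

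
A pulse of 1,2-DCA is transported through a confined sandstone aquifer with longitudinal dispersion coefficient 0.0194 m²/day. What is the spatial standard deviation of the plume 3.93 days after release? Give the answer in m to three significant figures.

Dispersive spreading gives a Gaussian with σ² = 2Dt; advection only shifts the center.
σ = √(2 × 0.0194 × 3.93) = 0.390 m.

0.390 m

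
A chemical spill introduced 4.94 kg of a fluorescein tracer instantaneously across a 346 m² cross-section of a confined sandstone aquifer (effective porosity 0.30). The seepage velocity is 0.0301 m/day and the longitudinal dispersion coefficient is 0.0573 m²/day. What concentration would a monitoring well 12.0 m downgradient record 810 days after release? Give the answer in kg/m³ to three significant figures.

For an instantaneous plane source, C(x,t) = M/(n_e·A·√(4πDt)) · exp(−(x−vt)²/(4Dt)), with n_e·A the pore (flow) area.
Plume center vt = 0.0301 × 810 = 24.381 m, so the well at 12.0 m is 12.381 m upgradient of the peak.
√(4πDt) = 24.15 m, giving peak height M/(n_e·A·√(4πDt)) = 4.94/(0.30 × 346 × 24.15) = 0.001971 kg/m³.
(x−vt)²/(4Dt) = (-12.381)²/(4 × 0.0573 × 810) = 0.8257; exp(−0.8257) = 0.4379.
C = 0.001971 × 0.4379 = 0.000863 kg/m³.

0.000863 kg/m³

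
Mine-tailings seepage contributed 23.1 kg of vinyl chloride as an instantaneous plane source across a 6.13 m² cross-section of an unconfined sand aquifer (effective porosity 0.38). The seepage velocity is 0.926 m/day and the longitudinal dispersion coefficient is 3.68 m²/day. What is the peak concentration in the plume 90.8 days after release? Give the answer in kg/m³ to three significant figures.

0.153 kg/m³

The peak of an instantaneous 1D plume sits at x = vt; there the Gaussian factor is 1 and C_max = M/(n_e·A·√(4πDt)), where n_e·A is the pore area the mass is dissolved in.
√(4πDt) = √(4π × 3.68 × 90.8) = 64.80 m, so C_max = 23.1/(0.38 × 6.13 × 64.80) = 0.153 kg/m³.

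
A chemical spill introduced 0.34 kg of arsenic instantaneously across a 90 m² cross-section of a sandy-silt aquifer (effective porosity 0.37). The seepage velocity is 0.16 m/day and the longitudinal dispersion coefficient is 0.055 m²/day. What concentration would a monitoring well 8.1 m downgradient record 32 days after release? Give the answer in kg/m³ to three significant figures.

0.000615 kg/m³

For an instantaneous plane source, C(x,t) = M/(n_e·A·√(4πDt)) · exp(−(x−vt)²/(4Dt)), with n_e·A the pore (flow) area.
Plume center vt = 0.16 × 32 = 5.12 m, so the well at 8.1 m is 2.98 m downgradient of the peak.
√(4πDt) = 4.703 m, giving peak height M/(n_e·A·√(4πDt)) = 0.34/(0.37 × 90 × 4.703) = 0.002171 kg/m³.
(x−vt)²/(4Dt) = (2.98)²/(4 × 0.055 × 32) = 1.261; exp(−1.261) = 0.2834.
C = 0.002171 × 0.2834 = 0.000615 kg/m³.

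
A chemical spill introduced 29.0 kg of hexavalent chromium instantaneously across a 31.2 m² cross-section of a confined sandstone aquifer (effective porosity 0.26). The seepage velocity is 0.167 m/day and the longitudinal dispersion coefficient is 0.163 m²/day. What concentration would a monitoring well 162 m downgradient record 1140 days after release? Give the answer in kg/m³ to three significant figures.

0.0250 kg/m³

For an instantaneous plane source, C(x,t) = M/(n_e·A·√(4πDt)) · exp(−(x−vt)²/(4Dt)), with n_e·A the pore (flow) area.
Plume center vt = 0.167 × 1140 = 190.38 m, so the well at 162 m is 28.38 m upgradient of the peak.
√(4πDt) = 48.32 m, giving peak height M/(n_e·A·√(4πDt)) = 29.0/(0.26 × 31.2 × 48.32) = 0.07398 kg/m³.
(x−vt)²/(4Dt) = (-28.38)²/(4 × 0.163 × 1140) = 1.084; exp(−1.084) = 0.3382.
C = 0.07398 × 0.3382 = 0.0250 kg/m³.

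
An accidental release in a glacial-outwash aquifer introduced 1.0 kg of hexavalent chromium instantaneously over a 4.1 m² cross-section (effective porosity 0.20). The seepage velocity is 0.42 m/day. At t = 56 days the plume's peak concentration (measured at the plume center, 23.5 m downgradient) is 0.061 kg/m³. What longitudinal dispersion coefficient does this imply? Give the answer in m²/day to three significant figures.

At the plume center C_max = M/(n_e·A·√(4πDt)), so D = M²/(4πt·(n_e·A·C_max)²).
n_e·A·C_max = 0.20 × 4.1 × 0.061 = 0.05002 kg/m.
D = 1.0²/(4π × 56 × 0.05002²) = 0.568 m²/day.

0.568 m²/day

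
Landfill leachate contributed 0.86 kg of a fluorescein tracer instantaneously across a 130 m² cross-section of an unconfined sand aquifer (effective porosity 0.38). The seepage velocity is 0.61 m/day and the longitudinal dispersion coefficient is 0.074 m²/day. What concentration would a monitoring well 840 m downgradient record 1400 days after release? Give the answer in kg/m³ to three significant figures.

For an instantaneous plane source, C(x,t) = M/(n_e·A·√(4πDt)) · exp(−(x−vt)²/(4Dt)), with n_e·A the pore (flow) area.
Plume center vt = 0.61 × 1400 = 854 m, so the well at 840 m is 14 m upgradient of the peak.
√(4πDt) = 36.08 m, giving peak height M/(n_e·A·√(4πDt)) = 0.86/(0.38 × 130 × 36.08) = 0.0004825 kg/m³.
(x−vt)²/(4Dt) = (-14)²/(4 × 0.074 × 1400) = 0.4730; exp(−0.4730) = 0.6231.
C = 0.0004825 × 0.6231 = 0.000301 kg/m³.

0.000301 kg/m³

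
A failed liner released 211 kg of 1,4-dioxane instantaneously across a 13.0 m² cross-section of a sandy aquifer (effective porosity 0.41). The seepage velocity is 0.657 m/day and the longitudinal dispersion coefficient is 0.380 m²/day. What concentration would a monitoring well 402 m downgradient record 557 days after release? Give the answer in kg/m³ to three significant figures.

For an instantaneous plane source, C(x,t) = M/(n_e·A·√(4πDt)) · exp(−(x−vt)²/(4Dt)), with n_e·A the pore (flow) area.
Plume center vt = 0.657 × 557 = 365.949 m, so the well at 402 m is 36.051 m downgradient of the peak.
√(4πDt) = 51.57 m, giving peak height M/(n_e·A·√(4πDt)) = 211/(0.41 × 13.0 × 51.57) = 0.7676 kg/m³.
(x−vt)²/(4Dt) = (36.051)²/(4 × 0.380 × 557) = 1.535; exp(−1.535) = 0.2155.
C = 0.7676 × 0.2155 = 0.165 kg/m³.

0.165 kg/m³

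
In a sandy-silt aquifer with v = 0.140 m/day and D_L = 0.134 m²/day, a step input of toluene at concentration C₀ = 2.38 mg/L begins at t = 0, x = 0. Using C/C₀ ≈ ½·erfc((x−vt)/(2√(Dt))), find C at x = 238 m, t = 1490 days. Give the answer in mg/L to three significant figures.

0.168 mg/L

For a continuous step input, C/C₀ ≈ ½·erfc((x−vt)/(2√(Dt))).
vt = 0.140 × 1490 = 208.6 m and 2√(Dt) = 2√(0.134 × 1490) = 28.26 m.
Argument (x−vt)/(2√(Dt)) = (238 − 208.6)/28.26 = 1.040; ½·erfc(1.040) = 0.07068.
C = 2.38 × 0.07068 = 0.168 mg/L.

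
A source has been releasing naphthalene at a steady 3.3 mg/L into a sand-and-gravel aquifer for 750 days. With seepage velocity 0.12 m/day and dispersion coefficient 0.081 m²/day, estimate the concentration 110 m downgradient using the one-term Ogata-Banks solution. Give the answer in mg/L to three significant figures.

0.115 mg/L

For a continuous step input, C/C₀ ≈ ½·erfc((x−vt)/(2√(Dt))).
vt = 0.12 × 750 = 90 m and 2√(Dt) = 2√(0.081 × 750) = 15.59 m.
Argument (x−vt)/(2√(Dt)) = (110 − 90)/15.59 = 1.283; ½·erfc(1.283) = 0.03481.
C = 3.3 × 0.03481 = 0.115 mg/L.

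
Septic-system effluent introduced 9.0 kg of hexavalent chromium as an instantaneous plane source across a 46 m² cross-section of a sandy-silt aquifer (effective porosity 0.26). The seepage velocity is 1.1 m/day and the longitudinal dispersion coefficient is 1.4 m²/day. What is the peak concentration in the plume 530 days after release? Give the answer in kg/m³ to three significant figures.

0.00779 kg/m³

The peak of an instantaneous 1D plume sits at x = vt; there the Gaussian factor is 1 and C_max = M/(n_e·A·√(4πDt)), where n_e·A is the pore area the mass is dissolved in.
√(4πDt) = √(4π × 1.4 × 530) = 96.56 m, so C_max = 9.0/(0.26 × 46 × 96.56) = 0.00779 kg/m³.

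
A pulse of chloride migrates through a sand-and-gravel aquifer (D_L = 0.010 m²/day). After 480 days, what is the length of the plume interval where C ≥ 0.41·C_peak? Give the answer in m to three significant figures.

The plume is Gaussian with σ = √(2Dt) = √(2 × 0.010 × 480) = 3.098 m.
C/C_peak = exp(−Δx²/(2σ²)) = 0.41 ⇒ Δx = σ·√(−2 ln 0.41) = 3.098 × 1.335 = 4.136 m.
Width = 2Δx = 8.27 m.

8.27 m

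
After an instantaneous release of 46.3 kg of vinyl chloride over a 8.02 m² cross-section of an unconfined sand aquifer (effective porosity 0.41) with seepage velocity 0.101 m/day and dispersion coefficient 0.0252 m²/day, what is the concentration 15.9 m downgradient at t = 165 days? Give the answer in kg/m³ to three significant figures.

1.88 kg/m³

For an instantaneous plane source, C(x,t) = M/(n_e·A·√(4πDt)) · exp(−(x−vt)²/(4Dt)), with n_e·A the pore (flow) area.
Plume center vt = 0.101 × 165 = 16.665 m, so the well at 15.9 m is 0.765 m upgradient of the peak.
√(4πDt) = 7.228 m, giving peak height M/(n_e·A·√(4πDt)) = 46.3/(0.41 × 8.02 × 7.228) = 1.948 kg/m³.
(x−vt)²/(4Dt) = (-0.765)²/(4 × 0.0252 × 165) = 0.03519; exp(−0.03519) = 0.9654.
C = 1.948 × 0.9654 = 1.88 kg/m³.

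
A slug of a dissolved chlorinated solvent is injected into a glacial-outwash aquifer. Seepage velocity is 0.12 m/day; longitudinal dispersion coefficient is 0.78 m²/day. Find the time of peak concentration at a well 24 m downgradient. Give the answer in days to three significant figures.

For the 1D instantaneous-source solution, setting ∂C/∂t = 0 at fixed x gives v²t² + 2Dt − x² = 0, so t = (√(D² + v²x²) − D)/v².
√(D² + v²x²) = √(0.78² + 0.12² × 24²) = 2.984; v² = 0.0144.
t = (2.984 − 0.78)/0.0144 = 153 days (vs. the pure-advection estimate x/v = 200 d).

153 days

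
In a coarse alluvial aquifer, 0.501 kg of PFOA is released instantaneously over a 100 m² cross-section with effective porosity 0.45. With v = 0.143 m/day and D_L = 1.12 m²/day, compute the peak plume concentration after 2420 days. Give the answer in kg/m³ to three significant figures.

6.03e-05 kg/m³

The peak of an instantaneous 1D plume sits at x = vt; there the Gaussian factor is 1 and C_max = M/(n_e·A·√(4πDt)), where n_e·A is the pore area the mass is dissolved in.
√(4πDt) = √(4π × 1.12 × 2420) = 184.6 m, so C_max = 0.501/(0.45 × 100 × 184.6) = 6.03e-05 kg/m³.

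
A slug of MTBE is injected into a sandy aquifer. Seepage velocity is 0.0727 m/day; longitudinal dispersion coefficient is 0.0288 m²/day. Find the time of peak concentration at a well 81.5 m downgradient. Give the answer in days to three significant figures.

1120 days

For the 1D instantaneous-source solution, setting ∂C/∂t = 0 at fixed x gives v²t² + 2Dt − x² = 0, so t = (√(D² + v²x²) − D)/v².
√(D² + v²x²) = √(0.0288² + 0.0727² × 81.5²) = 5.925; v² = 0.00528529.
t = (5.925 − 0.0288)/0.00528529 = 1120 days (vs. the pure-advection estimate x/v = 1120 d).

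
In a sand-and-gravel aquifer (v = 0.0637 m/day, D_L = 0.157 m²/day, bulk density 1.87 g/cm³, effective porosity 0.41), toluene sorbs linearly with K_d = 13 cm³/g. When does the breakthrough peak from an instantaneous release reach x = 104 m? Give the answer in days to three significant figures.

Retardation factor R = 1 + ρ_b·K_d/n = 1 + 1.87 × 13/0.41 = 60.29.
Sorption retards both mechanisms: v_R = v/R = 0.001057 m/day, D_R = D/R = 0.002604 m²/day.
Peak time from v_R²t² + 2D_R t − x² = 0: t = (√(D_R² + v_R²x²) − D_R)/v_R².
√(D_R² + v_R²x²) = √(0.002604² + 0.001057² × 104²) = 0.1100; v_R² = 1.117e-06.
t = (0.1100 − 0.002604)/1.117e-06 = 96100 days.

96100 days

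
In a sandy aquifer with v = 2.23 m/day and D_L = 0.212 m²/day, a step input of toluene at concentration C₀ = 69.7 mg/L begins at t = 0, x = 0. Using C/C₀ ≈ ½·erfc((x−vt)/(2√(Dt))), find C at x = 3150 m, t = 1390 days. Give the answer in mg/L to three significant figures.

For a continuous step input, C/C₀ ≈ ½·erfc((x−vt)/(2√(Dt))).
vt = 2.23 × 1390 = 3099.7 m and 2√(Dt) = 2√(0.212 × 1390) = 34.33 m.
Argument (x−vt)/(2√(Dt)) = (3150 − 3099.7)/34.33 = 1.465; ½·erfc(1.465) = 0.01914.
C = 69.7 × 0.01914 = 1.33 mg/L.

1.33 mg/L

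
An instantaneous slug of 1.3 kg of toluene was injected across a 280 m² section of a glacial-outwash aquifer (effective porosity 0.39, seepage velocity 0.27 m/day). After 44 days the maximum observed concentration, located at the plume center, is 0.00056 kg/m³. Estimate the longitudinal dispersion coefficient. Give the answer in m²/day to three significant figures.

At the plume center C_max = M/(n_e·A·√(4πDt)), so D = M²/(4πt·(n_e·A·C_max)²).
n_e·A·C_max = 0.39 × 280 × 0.00056 = 0.06115 kg/m.
D = 1.3²/(4π × 44 × 0.06115²) = 0.817 m²/day.

0.817 m²/day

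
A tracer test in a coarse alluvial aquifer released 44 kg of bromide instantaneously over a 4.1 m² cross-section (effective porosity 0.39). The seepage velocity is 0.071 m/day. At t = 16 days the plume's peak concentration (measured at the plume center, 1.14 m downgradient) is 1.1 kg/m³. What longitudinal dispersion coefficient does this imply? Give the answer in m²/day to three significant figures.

At the plume center C_max = M/(n_e·A·√(4πDt)), so D = M²/(4πt·(n_e·A·C_max)²).
n_e·A·C_max = 0.39 × 4.1 × 1.1 = 1.759 kg/m.
D = 44²/(4π × 16 × 1.759²) = 3.11 m²/day.

3.11 m²/day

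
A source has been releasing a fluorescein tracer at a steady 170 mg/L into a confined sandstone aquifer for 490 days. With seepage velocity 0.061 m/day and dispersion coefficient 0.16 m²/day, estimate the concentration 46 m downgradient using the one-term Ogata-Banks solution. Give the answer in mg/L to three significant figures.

16.9 mg/L

For a continuous step input, C/C₀ ≈ ½·erfc((x−vt)/(2√(Dt))).
vt = 0.061 × 490 = 29.89 m and 2√(Dt) = 2√(0.16 × 490) = 17.71 m.
Argument (x−vt)/(2√(Dt)) = (46 − 29.89)/17.71 = 0.9097; ½·erfc(0.9097) = 0.09913.
C = 170 × 0.09913 = 16.9 mg/L.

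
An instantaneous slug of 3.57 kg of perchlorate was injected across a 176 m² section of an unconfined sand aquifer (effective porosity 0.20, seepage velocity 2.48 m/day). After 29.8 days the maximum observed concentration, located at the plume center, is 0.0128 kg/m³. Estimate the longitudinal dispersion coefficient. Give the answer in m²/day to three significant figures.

0.168 m²/day

At the plume center C_max = M/(n_e·A·√(4πDt)), so D = M²/(4πt·(n_e·A·C_max)²).
n_e·A·C_max = 0.20 × 176 × 0.0128 = 0.4506 kg/m.
D = 3.57²/(4π × 29.8 × 0.4506²) = 0.168 m²/day.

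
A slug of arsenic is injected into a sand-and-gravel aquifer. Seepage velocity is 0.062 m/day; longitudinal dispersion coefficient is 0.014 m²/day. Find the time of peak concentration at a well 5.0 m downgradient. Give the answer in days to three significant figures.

For the 1D instantaneous-source solution, setting ∂C/∂t = 0 at fixed x gives v²t² + 2Dt − x² = 0, so t = (√(D² + v²x²) − D)/v².
√(D² + v²x²) = √(0.014² + 0.062² × 5.0²) = 0.3103; v² = 0.003844.
t = (0.3103 − 0.014)/0.003844 = 77.1 days (vs. the pure-advection estimate x/v = 80.6 d).

77.1 days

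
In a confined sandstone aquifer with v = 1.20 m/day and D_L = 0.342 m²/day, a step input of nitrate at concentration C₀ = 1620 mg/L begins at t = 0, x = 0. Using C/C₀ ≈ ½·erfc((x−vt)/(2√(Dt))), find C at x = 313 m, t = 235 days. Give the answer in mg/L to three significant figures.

11.7 mg/L

For a continuous step input, C/C₀ ≈ ½·erfc((x−vt)/(2√(Dt))).
vt = 1.20 × 235 = 282 m and 2√(Dt) = 2√(0.342 × 235) = 17.93 m.
Argument (x−vt)/(2√(Dt)) = (313 − 282)/17.93 = 1.729; ½·erfc(1.729) = 0.007239.
C = 1620 × 0.007239 = 11.7 mg/L.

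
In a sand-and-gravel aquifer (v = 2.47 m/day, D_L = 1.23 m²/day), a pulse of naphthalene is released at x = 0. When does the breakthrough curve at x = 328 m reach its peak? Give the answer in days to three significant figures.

133 days

For the 1D instantaneous-source solution, setting ∂C/∂t = 0 at fixed x gives v²t² + 2Dt − x² = 0, so t = (√(D² + v²x²) − D)/v².
√(D² + v²x²) = √(1.23² + 2.47² × 328²) = 810.2; v² = 6.1009.
t = (810.2 − 1.23)/6.1009 = 133 days (vs. the pure-advection estimate x/v = 133 d).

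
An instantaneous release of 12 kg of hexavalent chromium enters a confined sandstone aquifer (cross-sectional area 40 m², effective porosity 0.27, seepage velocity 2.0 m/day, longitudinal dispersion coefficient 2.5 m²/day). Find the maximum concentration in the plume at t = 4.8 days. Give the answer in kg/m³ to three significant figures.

The peak of an instantaneous 1D plume sits at x = vt; there the Gaussian factor is 1 and C_max = M/(n_e·A·√(4πDt)), where n_e·A is the pore area the mass is dissolved in.
√(4πDt) = √(4π × 2.5 × 4.8) = 12.28 m, so C_max = 12/(0.27 × 40 × 12.28) = 0.0905 kg/m³.

0.0905 kg/m³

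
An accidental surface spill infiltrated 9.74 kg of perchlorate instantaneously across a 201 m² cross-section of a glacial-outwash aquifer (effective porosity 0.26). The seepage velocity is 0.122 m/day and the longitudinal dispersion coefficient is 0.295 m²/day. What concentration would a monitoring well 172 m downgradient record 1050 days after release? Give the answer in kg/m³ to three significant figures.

For an instantaneous plane source, C(x,t) = M/(n_e·A·√(4πDt)) · exp(−(x−vt)²/(4Dt)), with n_e·A the pore (flow) area.
Plume center vt = 0.122 × 1050 = 128.1 m, so the well at 172 m is 43.9 m downgradient of the peak.
√(4πDt) = 62.39 m, giving peak height M/(n_e·A·√(4πDt)) = 9.74/(0.26 × 201 × 62.39) = 0.002987 kg/m³.
(x−vt)²/(4Dt) = (43.9)²/(4 × 0.295 × 1050) = 1.555; exp(−1.555) = 0.2112.
C = 0.002987 × 0.2112 = 0.000631 kg/m³.

0.000631 kg/m³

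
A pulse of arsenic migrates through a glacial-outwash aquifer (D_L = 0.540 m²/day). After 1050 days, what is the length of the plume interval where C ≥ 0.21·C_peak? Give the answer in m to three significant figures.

The plume is Gaussian with σ = √(2Dt) = √(2 × 0.540 × 1050) = 33.67 m.
C/C_peak = exp(−Δx²/(2σ²)) = 0.21 ⇒ Δx = σ·√(−2 ln 0.21) = 33.67 × 1.767 = 59.49 m.
Width = 2Δx = 119 m.

119 m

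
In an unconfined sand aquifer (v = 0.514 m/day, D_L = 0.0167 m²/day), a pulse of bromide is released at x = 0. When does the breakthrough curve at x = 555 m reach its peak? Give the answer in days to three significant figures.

For the 1D instantaneous-source solution, setting ∂C/∂t = 0 at fixed x gives v²t² + 2Dt − x² = 0, so t = (√(D² + v²x²) − D)/v².
√(D² + v²x²) = √(0.0167² + 0.514² × 555²) = 285.3; v² = 0.264196.
t = (285.3 − 0.0167)/0.264196 = 1080 days (vs. the pure-advection estimate x/v = 1080 d).

1080 days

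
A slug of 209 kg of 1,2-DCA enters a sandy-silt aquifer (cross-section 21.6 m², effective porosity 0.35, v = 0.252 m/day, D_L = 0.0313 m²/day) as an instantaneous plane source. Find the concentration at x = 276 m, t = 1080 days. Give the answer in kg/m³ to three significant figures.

1.20 kg/m³

For an instantaneous plane source, C(x,t) = M/(n_e·A·√(4πDt)) · exp(−(x−vt)²/(4Dt)), with n_e·A the pore (flow) area.
Plume center vt = 0.252 × 1080 = 272.16 m, so the well at 276 m is 3.84 m downgradient of the peak.
√(4πDt) = 20.61 m, giving peak height M/(n_e·A·√(4πDt)) = 209/(0.35 × 21.6 × 20.61) = 1.341 kg/m³.
(x−vt)²/(4Dt) = (3.84)²/(4 × 0.0313 × 1080) = 0.1091; exp(−0.1091) = 0.8966.
C = 1.341 × 0.8966 = 1.20 kg/m³.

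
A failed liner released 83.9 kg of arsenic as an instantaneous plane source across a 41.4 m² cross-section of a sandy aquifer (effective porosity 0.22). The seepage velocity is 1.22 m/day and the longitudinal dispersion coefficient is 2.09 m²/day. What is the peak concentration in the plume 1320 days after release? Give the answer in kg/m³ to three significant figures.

The peak of an instantaneous 1D plume sits at x = vt; there the Gaussian factor is 1 and C_max = M/(n_e·A·√(4πDt)), where n_e·A is the pore area the mass is dissolved in.
√(4πDt) = √(4π × 2.09 × 1320) = 186.2 m, so C_max = 83.9/(0.22 × 41.4 × 186.2) = 0.0495 kg/m³.

0.0495 kg/m³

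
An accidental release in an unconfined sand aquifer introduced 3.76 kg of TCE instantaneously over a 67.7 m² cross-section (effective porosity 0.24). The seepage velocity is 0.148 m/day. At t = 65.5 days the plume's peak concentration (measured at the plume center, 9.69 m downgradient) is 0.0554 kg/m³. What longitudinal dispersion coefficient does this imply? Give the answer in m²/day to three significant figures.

0.0212 m²/day

At the plume center C_max = M/(n_e·A·√(4πDt)), so D = M²/(4πt·(n_e·A·C_max)²).
n_e·A·C_max = 0.24 × 67.7 × 0.0554 = 0.9001 kg/m.
D = 3.76²/(4π × 65.5 × 0.9001²) = 0.0212 m²/day.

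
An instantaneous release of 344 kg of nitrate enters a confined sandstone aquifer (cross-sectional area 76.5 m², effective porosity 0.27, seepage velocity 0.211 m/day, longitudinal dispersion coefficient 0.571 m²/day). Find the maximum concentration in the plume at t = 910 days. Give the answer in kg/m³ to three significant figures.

0.206 kg/m³

The peak of an instantaneous 1D plume sits at x = vt; there the Gaussian factor is 1 and C_max = M/(n_e·A·√(4πDt)), where n_e·A is the pore area the mass is dissolved in.
√(4πDt) = √(4π × 0.571 × 910) = 80.81 m, so C_max = 344/(0.27 × 76.5 × 80.81) = 0.206 kg/m³.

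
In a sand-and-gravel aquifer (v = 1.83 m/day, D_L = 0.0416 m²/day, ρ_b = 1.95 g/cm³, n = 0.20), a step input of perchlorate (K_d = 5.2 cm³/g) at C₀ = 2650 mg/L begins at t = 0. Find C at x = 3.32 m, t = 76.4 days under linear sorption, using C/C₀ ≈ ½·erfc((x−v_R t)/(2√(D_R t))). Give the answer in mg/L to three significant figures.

105 mg/L

Retardation factor R = 1 + ρ_b·K_d/n = 1 + 1.95 × 5.2/0.20 = 51.70.
Sorption retards both mechanisms: v_R = v/R = 0.03540 m/day, D_R = D/R = 0.0008046 m²/day.
v_R·t = 0.03540 × 76.4 = 2.70456 m; 2√(D_R t) = 0.4959 m; argument = (3.32 − 2.70456)/0.4959 = 1.241.
C = C₀ × ½·erfc(1.241) = 2650 × 0.03963 = 105 mg/L.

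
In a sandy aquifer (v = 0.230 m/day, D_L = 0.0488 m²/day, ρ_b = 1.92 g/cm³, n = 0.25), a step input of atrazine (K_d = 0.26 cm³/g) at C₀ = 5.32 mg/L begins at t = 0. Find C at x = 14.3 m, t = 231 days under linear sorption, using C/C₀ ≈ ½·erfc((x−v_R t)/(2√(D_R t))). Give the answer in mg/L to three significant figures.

Retardation factor R = 1 + ρ_b·K_d/n = 1 + 1.92 × 0.26/0.25 = 2.997.
Sorption retards both mechanisms: v_R = v/R = 0.07674 m/day, D_R = D/R = 0.01628 m²/day.
v_R·t = 0.07674 × 231 = 17.72694 m; 2√(D_R t) = 3.878 m; argument = (14.3 − 17.72694)/3.878 = -0.8837.
C = C₀ × ½·erfc(-0.8837) = 5.32 × 0.8943 = 4.76 mg/L.

4.76 mg/L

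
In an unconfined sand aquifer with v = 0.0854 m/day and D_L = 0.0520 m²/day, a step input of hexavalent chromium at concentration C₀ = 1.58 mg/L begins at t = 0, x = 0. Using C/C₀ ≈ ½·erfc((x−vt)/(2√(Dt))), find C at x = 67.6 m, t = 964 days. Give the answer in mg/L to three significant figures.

1.47 mg/L

For a continuous step input, C/C₀ ≈ ½·erfc((x−vt)/(2√(Dt))).
vt = 0.0854 × 964 = 82.3256 m and 2√(Dt) = 2√(0.0520 × 964) = 14.16 m.
Argument (x−vt)/(2√(Dt)) = (67.6 − 82.3256)/14.16 = -1.040; ½·erfc(-1.040) = 0.9293.
C = 1.58 × 0.9293 = 1.47 mg/L.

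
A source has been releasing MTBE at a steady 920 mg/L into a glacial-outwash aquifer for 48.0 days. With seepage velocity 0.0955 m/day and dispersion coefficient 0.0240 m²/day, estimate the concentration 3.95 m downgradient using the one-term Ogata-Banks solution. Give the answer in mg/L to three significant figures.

609 mg/L

For a continuous step input, C/C₀ ≈ ½·erfc((x−vt)/(2√(Dt))).
vt = 0.0955 × 48.0 = 4.584 m and 2√(Dt) = 2√(0.0240 × 48.0) = 2.147 m.
Argument (x−vt)/(2√(Dt)) = (3.95 − 4.584)/2.147 = -0.2953; ½·erfc(-0.2953) = 0.6619.
C = 920 × 0.6619 = 609 mg/L.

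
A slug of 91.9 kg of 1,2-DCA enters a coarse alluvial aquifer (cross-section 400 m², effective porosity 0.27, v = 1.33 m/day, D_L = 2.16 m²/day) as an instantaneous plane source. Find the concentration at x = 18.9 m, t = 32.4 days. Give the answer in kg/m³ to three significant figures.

For an instantaneous plane source, C(x,t) = M/(n_e·A·√(4πDt)) · exp(−(x−vt)²/(4Dt)), with n_e·A the pore (flow) area.
Plume center vt = 1.33 × 32.4 = 43.092 m, so the well at 18.9 m is 24.192 m upgradient of the peak.
√(4πDt) = 29.66 m, giving peak height M/(n_e·A·√(4πDt)) = 91.9/(0.27 × 400 × 29.66) = 0.02869 kg/m³.
(x−vt)²/(4Dt) = (-24.192)²/(4 × 2.16 × 32.4) = 2.091; exp(−2.091) = 0.1236.
C = 0.02869 × 0.1236 = 0.00355 kg/m³.

0.00355 kg/m³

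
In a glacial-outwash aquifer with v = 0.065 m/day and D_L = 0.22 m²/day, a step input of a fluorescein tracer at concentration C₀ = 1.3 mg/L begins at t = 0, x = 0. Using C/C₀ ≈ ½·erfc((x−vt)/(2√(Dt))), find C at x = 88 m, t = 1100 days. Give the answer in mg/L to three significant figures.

0.295 mg/L

For a continuous step input, C/C₀ ≈ ½·erfc((x−vt)/(2√(Dt))).
vt = 0.065 × 1100 = 71.5 m and 2√(Dt) = 2√(0.22 × 1100) = 31.11 m.
Argument (x−vt)/(2√(Dt)) = (88 − 71.5)/31.11 = 0.5304; ½·erfc(0.5304) = 0.2266.
C = 1.3 × 0.2266 = 0.295 mg/L.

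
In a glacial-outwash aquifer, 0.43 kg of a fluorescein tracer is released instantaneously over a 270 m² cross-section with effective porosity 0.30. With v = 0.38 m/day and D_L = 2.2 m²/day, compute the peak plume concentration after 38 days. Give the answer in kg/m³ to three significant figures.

The peak of an instantaneous 1D plume sits at x = vt; there the Gaussian factor is 1 and C_max = M/(n_e·A·√(4πDt)), where n_e·A is the pore area the mass is dissolved in.
√(4πDt) = √(4π × 2.2 × 38) = 32.41 m, so C_max = 0.43/(0.30 × 270 × 32.41) = 0.000164 kg/m³.

0.000164 kg/m³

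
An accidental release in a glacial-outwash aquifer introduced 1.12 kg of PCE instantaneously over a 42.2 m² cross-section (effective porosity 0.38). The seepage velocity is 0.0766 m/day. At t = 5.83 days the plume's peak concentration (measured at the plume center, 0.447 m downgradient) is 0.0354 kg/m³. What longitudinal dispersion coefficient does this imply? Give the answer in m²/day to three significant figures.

0.0531 m²/day

At the plume center C_max = M/(n_e·A·√(4πDt)), so D = M²/(4πt·(n_e·A·C_max)²).
n_e·A·C_max = 0.38 × 42.2 × 0.0354 = 0.5677 kg/m.
D = 1.12²/(4π × 5.83 × 0.5677²) = 0.0531 m²/day.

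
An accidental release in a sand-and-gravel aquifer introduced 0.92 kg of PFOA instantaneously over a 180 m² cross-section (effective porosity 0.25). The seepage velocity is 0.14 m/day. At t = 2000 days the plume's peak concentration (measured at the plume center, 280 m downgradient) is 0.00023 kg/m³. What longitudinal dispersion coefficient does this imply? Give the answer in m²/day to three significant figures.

At the plume center C_max = M/(n_e·A·√(4πDt)), so D = M²/(4πt·(n_e·A·C_max)²).
n_e·A·C_max = 0.25 × 180 × 0.00023 = 0.01035 kg/m.
D = 0.92²/(4π × 2000 × 0.01035²) = 0.314 m²/day.

0.314 m²/day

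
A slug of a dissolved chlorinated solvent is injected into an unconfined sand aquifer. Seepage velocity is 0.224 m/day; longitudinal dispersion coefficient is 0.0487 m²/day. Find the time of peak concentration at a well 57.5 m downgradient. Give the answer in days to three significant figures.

256 days

For the 1D instantaneous-source solution, setting ∂C/∂t = 0 at fixed x gives v²t² + 2Dt − x² = 0, so t = (√(D² + v²x²) − D)/v².
√(D² + v²x²) = √(0.0487² + 0.224² × 57.5²) = 12.88; v² = 0.050176.
t = (12.88 − 0.0487)/0.050176 = 256 days (vs. the pure-advection estimate x/v = 257 d).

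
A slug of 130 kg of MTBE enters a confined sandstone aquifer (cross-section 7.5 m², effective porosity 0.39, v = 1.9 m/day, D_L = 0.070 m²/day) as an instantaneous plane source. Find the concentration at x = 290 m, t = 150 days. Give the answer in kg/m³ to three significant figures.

2.13 kg/m³

For an instantaneous plane source, C(x,t) = M/(n_e·A·√(4πDt)) · exp(−(x−vt)²/(4Dt)), with n_e·A the pore (flow) area.
Plume center vt = 1.9 × 150 = 285 m, so the well at 290 m is 5 m downgradient of the peak.
√(4πDt) = 11.49 m, giving peak height M/(n_e·A·√(4πDt)) = 130/(0.39 × 7.5 × 11.49) = 3.868 kg/m³.
(x−vt)²/(4Dt) = (5)²/(4 × 0.070 × 150) = 0.5952; exp(−0.5952) = 0.5515.
C = 3.868 × 0.5515 = 2.13 kg/m³.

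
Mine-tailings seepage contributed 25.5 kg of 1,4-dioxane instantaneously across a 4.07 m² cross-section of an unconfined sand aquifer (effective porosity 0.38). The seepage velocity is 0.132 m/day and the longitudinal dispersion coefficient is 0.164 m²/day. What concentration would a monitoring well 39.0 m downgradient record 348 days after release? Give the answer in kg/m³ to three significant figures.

0.499 kg/m³

For an instantaneous plane source, C(x,t) = M/(n_e·A·√(4πDt)) · exp(−(x−vt)²/(4Dt)), with n_e·A the pore (flow) area.
Plume center vt = 0.132 × 348 = 45.936 m, so the well at 39.0 m is 6.936 m upgradient of the peak.
√(4πDt) = 26.78 m, giving peak height M/(n_e·A·√(4πDt)) = 25.5/(0.38 × 4.07 × 26.78) = 0.6157 kg/m³.
(x−vt)²/(4Dt) = (-6.936)²/(4 × 0.164 × 348) = 0.2107; exp(−0.2107) = 0.8100.
C = 0.6157 × 0.8100 = 0.499 kg/m³.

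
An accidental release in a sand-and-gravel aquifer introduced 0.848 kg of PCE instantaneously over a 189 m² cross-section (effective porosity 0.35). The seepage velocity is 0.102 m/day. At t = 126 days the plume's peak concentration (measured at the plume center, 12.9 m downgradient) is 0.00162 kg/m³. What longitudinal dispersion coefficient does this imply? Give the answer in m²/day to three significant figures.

0.0395 m²/day

At the plume center C_max = M/(n_e·A·√(4πDt)), so D = M²/(4πt·(n_e·A·C_max)²).
n_e·A·C_max = 0.35 × 189 × 0.00162 = 0.1072 kg/m.
D = 0.848²/(4π × 126 × 0.1072²) = 0.0395 m²/day.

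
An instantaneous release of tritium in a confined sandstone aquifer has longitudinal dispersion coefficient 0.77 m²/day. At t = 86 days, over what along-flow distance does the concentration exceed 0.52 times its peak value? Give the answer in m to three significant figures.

26.3 m

The plume is Gaussian with σ = √(2Dt) = √(2 × 0.77 × 86) = 11.51 m.
C/C_peak = exp(−Δx²/(2σ²)) = 0.52 ⇒ Δx = σ·√(−2 ln 0.52) = 11.51 × 1.144 = 13.17 m.
Width = 2Δx = 26.3 m.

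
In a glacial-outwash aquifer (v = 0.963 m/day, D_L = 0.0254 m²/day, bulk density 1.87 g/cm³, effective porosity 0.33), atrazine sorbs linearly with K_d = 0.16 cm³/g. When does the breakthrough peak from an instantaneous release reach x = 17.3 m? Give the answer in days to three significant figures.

34.2 days

Retardation factor R = 1 + ρ_b·K_d/n = 1 + 1.87 × 0.16/0.33 = 1.907.
Sorption retards both mechanisms: v_R = v/R = 0.5050 m/day, D_R = D/R = 0.01332 m²/day.
Peak time from v_R²t² + 2D_R t − x² = 0: t = (√(D_R² + v_R²x²) − D_R)/v_R².
√(D_R² + v_R²x²) = √(0.01332² + 0.5050² × 17.3²) = 8.737; v_R² = 0.2550.
t = (8.737 − 0.01332)/0.2550 = 34.2 days.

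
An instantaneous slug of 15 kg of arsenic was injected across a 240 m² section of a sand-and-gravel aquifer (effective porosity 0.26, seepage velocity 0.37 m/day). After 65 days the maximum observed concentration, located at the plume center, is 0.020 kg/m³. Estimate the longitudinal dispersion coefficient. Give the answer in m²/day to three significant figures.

0.177 m²/day

At the plume center C_max = M/(n_e·A·√(4πDt)), so D = M²/(4πt·(n_e·A·C_max)²).
n_e·A·C_max = 0.26 × 240 × 0.020 = 1.248 kg/m.
D = 15²/(4π × 65 × 1.248²) = 0.177 m²/day.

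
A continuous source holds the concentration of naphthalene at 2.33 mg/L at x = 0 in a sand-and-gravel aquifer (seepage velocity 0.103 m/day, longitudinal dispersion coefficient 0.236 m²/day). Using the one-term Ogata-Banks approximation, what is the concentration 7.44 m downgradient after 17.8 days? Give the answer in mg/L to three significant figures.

For a continuous step input, C/C₀ ≈ ½·erfc((x−vt)/(2√(Dt))).
vt = 0.103 × 17.8 = 1.8334 m and 2√(Dt) = 2√(0.236 × 17.8) = 4.099 m.
Argument (x−vt)/(2√(Dt)) = (7.44 − 1.8334)/4.099 = 1.368; ½·erfc(1.368) = 0.02652.
C = 2.33 × 0.02652 = 0.0618 mg/L.

0.0618 mg/L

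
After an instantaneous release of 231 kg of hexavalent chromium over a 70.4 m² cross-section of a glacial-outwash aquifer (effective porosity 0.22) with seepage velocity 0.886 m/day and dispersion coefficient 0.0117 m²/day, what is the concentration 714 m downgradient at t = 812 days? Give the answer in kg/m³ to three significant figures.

For an instantaneous plane source, C(x,t) = M/(n_e·A·√(4πDt)) · exp(−(x−vt)²/(4Dt)), with n_e·A the pore (flow) area.
Plume center vt = 0.886 × 812 = 719.432 m, so the well at 714 m is 5.432 m upgradient of the peak.
√(4πDt) = 10.93 m, giving peak height M/(n_e·A·√(4πDt)) = 231/(0.22 × 70.4 × 10.93) = 1.365 kg/m³.
(x−vt)²/(4Dt) = (-5.432)²/(4 × 0.0117 × 812) = 0.7765; exp(−0.7765) = 0.4600.
C = 1.365 × 0.4600 = 0.628 kg/m³.

0.628 kg/m³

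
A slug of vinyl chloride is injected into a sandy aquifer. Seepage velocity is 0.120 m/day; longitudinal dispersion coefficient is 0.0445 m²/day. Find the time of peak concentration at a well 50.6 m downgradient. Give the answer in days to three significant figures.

For the 1D instantaneous-source solution, setting ∂C/∂t = 0 at fixed x gives v²t² + 2Dt − x² = 0, so t = (√(D² + v²x²) − D)/v².
√(D² + v²x²) = √(0.0445² + 0.120² × 50.6²) = 6.072; v² = 0.0144.
t = (6.072 − 0.0445)/0.0144 = 419 days (vs. the pure-advection estimate x/v = 422 d).

419 days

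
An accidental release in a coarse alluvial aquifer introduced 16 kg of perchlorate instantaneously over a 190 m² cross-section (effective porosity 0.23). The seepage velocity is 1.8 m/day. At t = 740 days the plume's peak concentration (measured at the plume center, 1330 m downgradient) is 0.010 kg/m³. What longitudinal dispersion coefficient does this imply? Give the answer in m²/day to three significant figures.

At the plume center C_max = M/(n_e·A·√(4πDt)), so D = M²/(4πt·(n_e·A·C_max)²).
n_e·A·C_max = 0.23 × 190 × 0.010 = 0.4370 kg/m.
D = 16²/(4π × 740 × 0.4370²) = 0.144 m²/day.

0.144 m²/day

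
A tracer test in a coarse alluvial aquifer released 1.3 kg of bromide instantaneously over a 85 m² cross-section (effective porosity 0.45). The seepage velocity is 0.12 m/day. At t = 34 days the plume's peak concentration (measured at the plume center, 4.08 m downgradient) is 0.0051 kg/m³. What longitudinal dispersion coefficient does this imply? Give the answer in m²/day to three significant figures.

At the plume center C_max = M/(n_e·A·√(4πDt)), so D = M²/(4πt·(n_e·A·C_max)²).
n_e·A·C_max = 0.45 × 85 × 0.0051 = 0.1951 kg/m.
D = 1.3²/(4π × 34 × 0.1951²) = 0.104 m²/day.

0.104 m²/day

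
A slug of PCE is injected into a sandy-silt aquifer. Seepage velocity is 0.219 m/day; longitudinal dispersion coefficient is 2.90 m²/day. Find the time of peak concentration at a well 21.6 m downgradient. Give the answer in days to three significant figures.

55.2 days

For the 1D instantaneous-source solution, setting ∂C/∂t = 0 at fixed x gives v²t² + 2Dt − x² = 0, so t = (√(D² + v²x²) − D)/v².
√(D² + v²x²) = √(2.90² + 0.219² × 21.6²) = 5.549; v² = 0.047961.
t = (5.549 − 2.90)/0.047961 = 55.2 days (vs. the pure-advection estimate x/v = 98.6 d).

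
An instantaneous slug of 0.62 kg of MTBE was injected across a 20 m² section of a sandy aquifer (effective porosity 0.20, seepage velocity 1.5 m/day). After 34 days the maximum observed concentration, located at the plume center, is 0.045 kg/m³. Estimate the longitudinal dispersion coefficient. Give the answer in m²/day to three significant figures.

At the plume center C_max = M/(n_e·A·√(4πDt)), so D = M²/(4πt·(n_e·A·C_max)²).
n_e·A·C_max = 0.20 × 20 × 0.045 = 0.1800 kg/m.
D = 0.62²/(4π × 34 × 0.1800²) = 0.0278 m²/day.

0.0278 m²/day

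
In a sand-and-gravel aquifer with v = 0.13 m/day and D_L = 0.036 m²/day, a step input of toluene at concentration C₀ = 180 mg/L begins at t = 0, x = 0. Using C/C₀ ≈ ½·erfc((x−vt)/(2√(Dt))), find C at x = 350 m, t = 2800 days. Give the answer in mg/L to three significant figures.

For a continuous step input, C/C₀ ≈ ½·erfc((x−vt)/(2√(Dt))).
vt = 0.13 × 2800 = 364 m and 2√(Dt) = 2√(0.036 × 2800) = 20.08 m.
Argument (x−vt)/(2√(Dt)) = (350 − 364)/20.08 = -0.6972; ½·erfc(-0.6972) = 0.8379.
C = 180 × 0.8379 = 151 mg/L.

151 mg/L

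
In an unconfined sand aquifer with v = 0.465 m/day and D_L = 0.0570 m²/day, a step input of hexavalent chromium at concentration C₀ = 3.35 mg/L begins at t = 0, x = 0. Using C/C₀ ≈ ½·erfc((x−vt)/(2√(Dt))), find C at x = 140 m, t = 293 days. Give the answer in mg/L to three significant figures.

0.864 mg/L

For a continuous step input, C/C₀ ≈ ½·erfc((x−vt)/(2√(Dt))).
vt = 0.465 × 293 = 136.245 m and 2√(Dt) = 2√(0.0570 × 293) = 8.173 m.
Argument (x−vt)/(2√(Dt)) = (140 − 136.245)/8.173 = 0.4594; ½·erfc(0.4594) = 0.2579.
C = 3.35 × 0.2579 = 0.864 mg/L.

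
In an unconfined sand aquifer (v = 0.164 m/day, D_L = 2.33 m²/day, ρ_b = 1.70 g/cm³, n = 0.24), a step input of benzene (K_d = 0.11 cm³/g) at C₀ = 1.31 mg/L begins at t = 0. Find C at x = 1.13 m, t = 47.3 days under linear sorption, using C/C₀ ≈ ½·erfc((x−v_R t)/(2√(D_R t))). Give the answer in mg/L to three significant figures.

Retardation factor R = 1 + ρ_b·K_d/n = 1 + 1.70 × 0.11/0.24 = 1.779.
Sorption retards both mechanisms: v_R = v/R = 0.09219 m/day, D_R = D/R = 1.310 m²/day.
v_R·t = 0.09219 × 47.3 = 4.360587 m; 2√(D_R t) = 15.74 m; argument = (1.13 − 4.360587)/15.74 = -0.2052.
C = C₀ × ½·erfc(-0.2052) = 1.31 × 0.6142 = 0.805 mg/L.

0.805 mg/L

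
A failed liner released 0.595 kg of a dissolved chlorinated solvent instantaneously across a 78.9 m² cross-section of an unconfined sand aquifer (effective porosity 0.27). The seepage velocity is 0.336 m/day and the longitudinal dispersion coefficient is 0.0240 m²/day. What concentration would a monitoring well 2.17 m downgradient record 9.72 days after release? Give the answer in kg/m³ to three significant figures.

For an instantaneous plane source, C(x,t) = M/(n_e·A·√(4πDt)) · exp(−(x−vt)²/(4Dt)), with n_e·A the pore (flow) area.
Plume center vt = 0.336 × 9.72 = 3.26592 m, so the well at 2.17 m is 1.09592 m upgradient of the peak.
√(4πDt) = 1.712 m, giving peak height M/(n_e·A·√(4πDt)) = 0.595/(0.27 × 78.9 × 1.712) = 0.01631 kg/m³.
(x−vt)²/(4Dt) = (-1.09592)²/(4 × 0.0240 × 9.72) = 1.287; exp(−1.287) = 0.2761.
C = 0.01631 × 0.2761 = 0.00450 kg/m³.

0.00450 kg/m³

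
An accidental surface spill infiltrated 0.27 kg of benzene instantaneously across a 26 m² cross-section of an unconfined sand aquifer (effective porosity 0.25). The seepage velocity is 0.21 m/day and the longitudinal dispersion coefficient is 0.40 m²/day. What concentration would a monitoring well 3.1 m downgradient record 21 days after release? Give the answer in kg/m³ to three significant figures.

0.00384 kg/m³

For an instantaneous plane source, C(x,t) = M/(n_e·A·√(4πDt)) · exp(−(x−vt)²/(4Dt)), with n_e·A the pore (flow) area.
Plume center vt = 0.21 × 21 = 4.41 m, so the well at 3.1 m is 1.31 m upgradient of the peak.
√(4πDt) = 10.27 m, giving peak height M/(n_e·A·√(4πDt)) = 0.27/(0.25 × 26 × 10.27) = 0.004045 kg/m³.
(x−vt)²/(4Dt) = (-1.31)²/(4 × 0.40 × 21) = 0.05107; exp(−0.05107) = 0.9502.
C = 0.004045 × 0.9502 = 0.00384 kg/m³.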